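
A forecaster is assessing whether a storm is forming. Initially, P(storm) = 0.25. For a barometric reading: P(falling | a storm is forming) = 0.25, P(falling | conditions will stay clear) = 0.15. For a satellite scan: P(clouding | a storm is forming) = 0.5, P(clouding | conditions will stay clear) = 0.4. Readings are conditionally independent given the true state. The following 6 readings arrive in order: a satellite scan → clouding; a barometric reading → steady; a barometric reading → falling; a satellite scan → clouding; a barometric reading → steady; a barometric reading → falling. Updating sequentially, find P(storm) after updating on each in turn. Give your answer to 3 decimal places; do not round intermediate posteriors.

0.530

After a satellite scan='clouding': P(storm) = 0.5·0.2500 / (0.5·0.2500 + 0.4·0.7500) ≈ 0.2941
After a barometric reading='steady': P(storm) = 0.75·0.2941 / (0.75·0.2941 + 0.85·0.7059) ≈ 0.2688
After a barometric reading='falling': P(storm) = 0.25·0.2688 / (0.25·0.2688 + 0.15·0.7312) ≈ 0.3799
After a satellite scan='clouding': P(storm) = 0.5·0.3799 / (0.5·0.3799 + 0.4·0.6201) ≈ 0.4337
After a barometric reading='steady': P(storm) = 0.75·0.4337 / (0.75·0.4337 + 0.85·0.5663) ≈ 0.4033
After a barometric reading='falling': P(storm) = 0.25·0.4033 / (0.25·0.4033 + 0.15·0.5967) ≈ 0.5297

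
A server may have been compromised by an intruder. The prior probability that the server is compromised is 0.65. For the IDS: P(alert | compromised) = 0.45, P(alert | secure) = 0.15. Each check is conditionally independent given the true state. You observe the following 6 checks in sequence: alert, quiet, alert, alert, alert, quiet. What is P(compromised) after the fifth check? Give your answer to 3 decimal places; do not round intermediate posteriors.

Apply Bayes' rule sequentially, carrying P(compromised) forward.
After 'alert': P(compromised) = 0.45·0.6500 / (0.45·0.6500 + 0.15·0.3500) ≈ 0.8478
After 'quiet': P(compromised) = 0.55·0.8478 / (0.55·0.8478 + 0.85·0.1522) ≈ 0.7828
After 'alert': P(compromised) = 0.45·0.7828 / (0.45·0.7828 + 0.15·0.2172) ≈ 0.9154
After 'alert': P(compromised) = 0.45·0.9154 / (0.45·0.9154 + 0.15·0.0846) ≈ 0.9701
After 'alert': P(compromised) = 0.45·0.9701 / (0.45·0.9701 + 0.15·0.0299) ≈ 0.9898

0.990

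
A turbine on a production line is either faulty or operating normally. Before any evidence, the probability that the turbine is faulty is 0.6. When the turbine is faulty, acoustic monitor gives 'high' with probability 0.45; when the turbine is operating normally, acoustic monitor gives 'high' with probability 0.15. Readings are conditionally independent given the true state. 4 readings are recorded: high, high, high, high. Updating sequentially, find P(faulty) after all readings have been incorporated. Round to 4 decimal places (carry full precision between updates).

After 'high': P(faulty) = 0.45·0.6000 / (0.45·0.6000 + 0.15·0.4000) ≈ 0.8182
After 'high': P(faulty) = 0.45·0.8182 / (0.45·0.8182 + 0.15·0.1818) ≈ 0.9310
After 'high': P(faulty) = 0.45·0.9310 / (0.45·0.9310 + 0.15·0.0690) ≈ 0.9759
After 'high': P(faulty) = 0.45·0.9759 / (0.45·0.9759 + 0.15·0.0241) ≈ 0.9918

0.9918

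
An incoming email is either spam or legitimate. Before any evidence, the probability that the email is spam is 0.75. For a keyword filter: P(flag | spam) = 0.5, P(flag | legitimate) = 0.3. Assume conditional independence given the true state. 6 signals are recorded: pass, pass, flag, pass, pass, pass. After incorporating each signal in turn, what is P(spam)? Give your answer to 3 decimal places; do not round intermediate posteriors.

After 'pass': P(spam) = 0.5·0.7500 / (0.5·0.7500 + 0.7·0.2500) ≈ 0.6818
After 'pass': P(spam) = 0.5·0.6818 / (0.5·0.6818 + 0.7·0.3182) ≈ 0.6048
After 'flag': P(spam) = 0.5·0.6048 / (0.5·0.6048 + 0.3·0.3952) ≈ 0.7184
After 'pass': P(spam) = 0.5·0.7184 / (0.5·0.7184 + 0.7·0.2816) ≈ 0.6457
After 'pass': P(spam) = 0.5·0.6457 / (0.5·0.6457 + 0.7·0.3543) ≈ 0.5655
After 'pass': P(spam) = 0.5·0.5655 / (0.5·0.5655 + 0.7·0.4345) ≈ 0.4818

0.482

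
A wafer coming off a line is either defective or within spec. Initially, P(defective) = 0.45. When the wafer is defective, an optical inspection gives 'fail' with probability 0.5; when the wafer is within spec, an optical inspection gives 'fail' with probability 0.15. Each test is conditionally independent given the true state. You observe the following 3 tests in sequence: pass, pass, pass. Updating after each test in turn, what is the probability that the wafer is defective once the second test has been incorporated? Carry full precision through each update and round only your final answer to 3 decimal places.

0.221

After 'pass': P(defective) = 0.5·0.4500 / (0.5·0.4500 + 0.85·0.5500) ≈ 0.3249
After 'pass': P(defective) = 0.5·0.3249 / (0.5·0.3249 + 0.85·0.6751) ≈ 0.2206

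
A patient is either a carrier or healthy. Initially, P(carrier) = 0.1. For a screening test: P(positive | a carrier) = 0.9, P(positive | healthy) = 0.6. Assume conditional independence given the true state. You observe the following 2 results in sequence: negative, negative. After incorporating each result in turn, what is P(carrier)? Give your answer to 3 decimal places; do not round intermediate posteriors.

0.007

After 'negative': P(carrier) = 0.1·0.1000 / (0.1·0.1000 + 0.4·0.9000) ≈ 0.0270
After 'negative': P(carrier) = 0.1·0.0270 / (0.1·0.0270 + 0.4·0.9730) ≈ 0.0069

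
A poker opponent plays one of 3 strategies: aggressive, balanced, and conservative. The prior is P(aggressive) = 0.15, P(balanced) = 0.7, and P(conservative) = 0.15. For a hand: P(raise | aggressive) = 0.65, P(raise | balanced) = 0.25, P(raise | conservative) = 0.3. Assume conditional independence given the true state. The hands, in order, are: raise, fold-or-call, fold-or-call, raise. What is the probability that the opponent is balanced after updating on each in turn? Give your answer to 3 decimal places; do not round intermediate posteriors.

After 'raise': normaliser = 0.65·0.1500 + 0.25·0.7000 + 0.3·0.1500; P(aggressive) ≈ 0.3071, P(balanced) ≈ 0.5512, P(conservative) ≈ 0.1417
After 'fold-or-call': normaliser = 0.35·0.3071 + 0.75·0.5512 + 0.7·0.1417; P(aggressive) ≈ 0.1733, P(balanced) ≈ 0.6667, P(conservative) ≈ 0.1600
After 'fold-or-call': normaliser = 0.35·0.1733 + 0.75·0.6667 + 0.7·0.1600; P(aggressive) ≈ 0.0902, P(balanced) ≈ 0.7433, P(conservative) ≈ 0.1665
After 'raise': normaliser = 0.65·0.0902 + 0.25·0.7433 + 0.3·0.1665; P(aggressive) ≈ 0.1991, P(balanced) ≈ 0.6312, P(conservative) ≈ 0.1697

0.631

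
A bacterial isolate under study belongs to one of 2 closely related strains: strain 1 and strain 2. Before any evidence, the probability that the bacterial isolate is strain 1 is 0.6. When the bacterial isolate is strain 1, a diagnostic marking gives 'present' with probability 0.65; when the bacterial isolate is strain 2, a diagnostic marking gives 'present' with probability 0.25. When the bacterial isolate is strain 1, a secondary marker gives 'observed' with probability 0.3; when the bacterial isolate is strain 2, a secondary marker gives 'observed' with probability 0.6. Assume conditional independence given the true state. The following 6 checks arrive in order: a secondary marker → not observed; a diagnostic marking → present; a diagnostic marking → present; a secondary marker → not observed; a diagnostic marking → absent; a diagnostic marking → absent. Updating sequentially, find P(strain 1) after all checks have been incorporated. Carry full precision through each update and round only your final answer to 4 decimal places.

0.8712

After a secondary marker='not observed': P(strain 1) = 0.7·0.6000 / (0.7·0.6000 + 0.4·0.4000) ≈ 0.7241
After a diagnostic marking='present': P(strain 1) = 0.65·0.7241 / (0.65·0.7241 + 0.25·0.2759) ≈ 0.8722
After a diagnostic marking='present': P(strain 1) = 0.65·0.8722 / (0.65·0.8722 + 0.25·0.1278) ≈ 0.9467
After a secondary marker='not observed': P(strain 1) = 0.7·0.9467 / (0.7·0.9467 + 0.4·0.0533) ≈ 0.9688
After a diagnostic marking='absent': P(strain 1) = 0.35·0.9688 / (0.35·0.9688 + 0.75·0.0312) ≈ 0.9354
After a diagnostic marking='absent': P(strain 1) = 0.35·0.9354 / (0.35·0.9354 + 0.75·0.0646) ≈ 0.8712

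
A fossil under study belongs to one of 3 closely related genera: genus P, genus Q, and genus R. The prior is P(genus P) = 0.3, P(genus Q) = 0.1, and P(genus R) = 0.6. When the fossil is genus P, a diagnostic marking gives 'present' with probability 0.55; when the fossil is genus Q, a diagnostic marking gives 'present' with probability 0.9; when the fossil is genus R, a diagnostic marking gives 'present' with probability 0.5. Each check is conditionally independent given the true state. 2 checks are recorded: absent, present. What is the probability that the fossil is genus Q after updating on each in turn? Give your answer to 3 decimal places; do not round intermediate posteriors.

Each posterior becomes the prior for the next update.
After 'absent': normaliser = 0.45·0.3000 + 0.1·0.1000 + 0.5·0.6000; P(genus P) ≈ 0.3034, P(genus Q) ≈ 0.0225, P(genus R) ≈ 0.6742
After 'present': normaliser = 0.55·0.3034 + 0.9·0.0225 + 0.5·0.6742; P(genus P) ≈ 0.3183, P(genus Q) ≈ 0.0386, P(genus R) ≈ 0.6431

0.039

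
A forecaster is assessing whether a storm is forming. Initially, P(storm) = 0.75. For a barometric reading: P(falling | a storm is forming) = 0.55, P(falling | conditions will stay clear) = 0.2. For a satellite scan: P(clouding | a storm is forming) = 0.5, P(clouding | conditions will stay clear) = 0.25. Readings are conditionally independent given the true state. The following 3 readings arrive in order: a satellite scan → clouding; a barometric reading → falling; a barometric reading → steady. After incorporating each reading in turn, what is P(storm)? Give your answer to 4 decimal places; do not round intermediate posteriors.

After a satellite scan='clouding': P(storm) = 0.5·0.7500 / (0.5·0.7500 + 0.25·0.2500) ≈ 0.8571
After a barometric reading='falling': P(storm) = 0.55·0.8571 / (0.55·0.8571 + 0.2·0.1429) ≈ 0.9429
After a barometric reading='steady': P(storm) = 0.45·0.9429 / (0.45·0.9429 + 0.8·0.0571) ≈ 0.9027

0.9027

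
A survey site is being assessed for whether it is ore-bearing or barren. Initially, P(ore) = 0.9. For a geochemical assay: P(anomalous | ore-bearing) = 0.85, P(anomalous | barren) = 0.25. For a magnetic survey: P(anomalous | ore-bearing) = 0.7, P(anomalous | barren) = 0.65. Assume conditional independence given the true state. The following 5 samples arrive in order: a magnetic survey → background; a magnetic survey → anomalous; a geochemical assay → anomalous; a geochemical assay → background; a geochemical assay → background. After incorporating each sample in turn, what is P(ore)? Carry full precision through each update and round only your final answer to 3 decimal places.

0.530

After a magnetic survey='background': P(ore) = 0.3·0.9000 / (0.3·0.9000 + 0.35·0.1000) ≈ 0.8852
After a magnetic survey='anomalous': P(ore) = 0.7·0.8852 / (0.7·0.8852 + 0.65·0.1148) ≈ 0.8926
After a geochemical assay='anomalous': P(ore) = 0.85·0.8926 / (0.85·0.8926 + 0.25·0.1074) ≈ 0.9658
After a geochemical assay='background': P(ore) = 0.15·0.9658 / (0.15·0.9658 + 0.75·0.0342) ≈ 0.8496
After a geochemical assay='background': P(ore) = 0.15·0.8496 / (0.15·0.8496 + 0.75·0.1504) ≈ 0.5305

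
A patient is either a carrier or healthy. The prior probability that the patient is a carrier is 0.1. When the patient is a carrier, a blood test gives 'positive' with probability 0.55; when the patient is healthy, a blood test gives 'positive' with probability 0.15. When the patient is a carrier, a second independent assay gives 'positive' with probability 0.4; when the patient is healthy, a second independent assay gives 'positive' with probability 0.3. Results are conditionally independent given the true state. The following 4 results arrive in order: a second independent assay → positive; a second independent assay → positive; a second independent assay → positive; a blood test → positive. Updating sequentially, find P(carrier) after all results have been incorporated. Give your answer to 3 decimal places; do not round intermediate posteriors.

After a second independent assay='positive': P(carrier) = 0.4·0.1000 / (0.4·0.1000 + 0.3·0.9000) ≈ 0.1290
After a second independent assay='positive': P(carrier) = 0.4·0.1290 / (0.4·0.1290 + 0.3·0.8710) ≈ 0.1649
After a second independent assay='positive': P(carrier) = 0.4·0.1649 / (0.4·0.1649 + 0.3·0.8351) ≈ 0.2085
After a blood test='positive': P(carrier) = 0.55·0.2085 / (0.55·0.2085 + 0.15·0.7915) ≈ 0.4913

0.491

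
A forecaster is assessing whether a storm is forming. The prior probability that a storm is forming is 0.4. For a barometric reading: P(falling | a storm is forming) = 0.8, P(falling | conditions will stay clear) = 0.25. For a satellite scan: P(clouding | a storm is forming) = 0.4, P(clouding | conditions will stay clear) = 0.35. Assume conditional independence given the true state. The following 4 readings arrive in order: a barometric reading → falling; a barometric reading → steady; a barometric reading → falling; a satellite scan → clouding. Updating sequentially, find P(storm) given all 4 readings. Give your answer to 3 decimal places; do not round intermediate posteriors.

After a barometric reading='falling': P(storm) = 0.8·0.4000 / (0.8·0.4000 + 0.25·0.6000) ≈ 0.6809
After a barometric reading='steady': P(storm) = 0.2·0.6809 / (0.2·0.6809 + 0.75·0.3191) ≈ 0.3626
After a barometric reading='falling': P(storm) = 0.8·0.3626 / (0.8·0.3626 + 0.25·0.6374) ≈ 0.6454
After a satellite scan='clouding': P(storm) = 0.4·0.6454 / (0.4·0.6454 + 0.35·0.3546) ≈ 0.6754

0.675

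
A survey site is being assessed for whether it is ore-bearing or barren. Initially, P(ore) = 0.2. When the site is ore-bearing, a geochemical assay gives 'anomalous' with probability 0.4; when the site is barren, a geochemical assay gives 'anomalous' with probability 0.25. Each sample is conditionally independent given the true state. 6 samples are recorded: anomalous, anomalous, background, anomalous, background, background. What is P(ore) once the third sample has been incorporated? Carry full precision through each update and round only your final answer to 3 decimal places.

After 'anomalous': P(ore) = 0.4·0.2000 / (0.4·0.2000 + 0.25·0.8000) ≈ 0.2857
After 'anomalous': P(ore) = 0.4·0.2857 / (0.4·0.2857 + 0.25·0.7143) ≈ 0.3902
After 'background': P(ore) = 0.6·0.3902 / (0.6·0.3902 + 0.75·0.6098) ≈ 0.3386

0.339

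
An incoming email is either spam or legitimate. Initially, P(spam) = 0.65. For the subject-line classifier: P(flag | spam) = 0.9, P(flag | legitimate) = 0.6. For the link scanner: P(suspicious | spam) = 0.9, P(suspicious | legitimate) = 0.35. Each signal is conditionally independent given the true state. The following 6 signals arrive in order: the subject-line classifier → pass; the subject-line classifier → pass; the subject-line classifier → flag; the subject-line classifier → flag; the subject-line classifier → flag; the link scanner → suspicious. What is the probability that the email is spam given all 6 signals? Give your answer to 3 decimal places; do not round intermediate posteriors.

After the subject-line classifier='pass': P(spam) = 0.1·0.6500 / (0.1·0.6500 + 0.4·0.3500) ≈ 0.3171
After the subject-line classifier='pass': P(spam) = 0.1·0.3171 / (0.1·0.3171 + 0.4·0.6829) ≈ 0.1040
After the subject-line classifier='flag': P(spam) = 0.9·0.1040 / (0.9·0.1040 + 0.6·0.8960) ≈ 0.1483
After the subject-line classifier='flag': P(spam) = 0.9·0.1483 / (0.9·0.1483 + 0.6·0.8517) ≈ 0.2071
After the subject-line classifier='flag': P(spam) = 0.9·0.2071 / (0.9·0.2071 + 0.6·0.7929) ≈ 0.2815
After the link scanner='suspicious': P(spam) = 0.9·0.2815 / (0.9·0.2815 + 0.35·0.7185) ≈ 0.5018

0.502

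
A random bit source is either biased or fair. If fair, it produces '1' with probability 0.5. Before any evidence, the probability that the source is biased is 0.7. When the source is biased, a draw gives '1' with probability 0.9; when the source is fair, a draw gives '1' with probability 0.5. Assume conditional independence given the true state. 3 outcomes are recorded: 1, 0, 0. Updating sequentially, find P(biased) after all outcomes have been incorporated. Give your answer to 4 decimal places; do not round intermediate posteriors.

0.1438

Each posterior becomes the prior for the next update.
After '1': P(biased) = 0.9·0.7000 / (0.9·0.7000 + 0.5·0.3000) ≈ 0.8077
After '0': P(biased) = 0.1·0.8077 / (0.1·0.8077 + 0.5·0.1923) ≈ 0.4565
After '0': P(biased) = 0.1·0.4565 / (0.1·0.4565 + 0.5·0.5435) ≈ 0.1438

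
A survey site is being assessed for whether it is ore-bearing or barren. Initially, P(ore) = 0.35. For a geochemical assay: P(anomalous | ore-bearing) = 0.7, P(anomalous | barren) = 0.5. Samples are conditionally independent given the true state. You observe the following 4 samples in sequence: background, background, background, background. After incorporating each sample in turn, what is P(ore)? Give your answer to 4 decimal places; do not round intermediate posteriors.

After 'background': P(ore) = 0.3·0.3500 / (0.3·0.3500 + 0.5·0.6500) ≈ 0.2442
After 'background': P(ore) = 0.3·0.2442 / (0.3·0.2442 + 0.5·0.7558) ≈ 0.1624
After 'background': P(ore) = 0.3·0.1624 / (0.3·0.1624 + 0.5·0.8376) ≈ 0.1042
After 'background': P(ore) = 0.3·0.1042 / (0.3·0.1042 + 0.5·0.8958) ≈ 0.0652

0.0652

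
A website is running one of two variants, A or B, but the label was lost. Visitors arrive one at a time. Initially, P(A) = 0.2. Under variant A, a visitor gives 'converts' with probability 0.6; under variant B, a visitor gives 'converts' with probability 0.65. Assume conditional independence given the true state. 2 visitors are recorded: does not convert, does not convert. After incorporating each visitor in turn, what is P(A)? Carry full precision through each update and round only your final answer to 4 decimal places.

After 'does not convert': P(A) = 0.4·0.2000 / (0.4·0.2000 + 0.35·0.8000) ≈ 0.2222
After 'does not convert': P(A) = 0.4·0.2222 / (0.4·0.2222 + 0.35·0.7778) ≈ 0.2462

0.2462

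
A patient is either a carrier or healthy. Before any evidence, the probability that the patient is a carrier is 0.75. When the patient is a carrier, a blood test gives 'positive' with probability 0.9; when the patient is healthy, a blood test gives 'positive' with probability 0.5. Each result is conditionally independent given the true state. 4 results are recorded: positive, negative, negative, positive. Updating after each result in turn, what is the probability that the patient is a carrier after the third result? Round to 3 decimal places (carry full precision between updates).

0.178

After 'positive': P(carrier) = 0.9·0.7500 / (0.9·0.7500 + 0.5·0.2500) ≈ 0.8438
After 'negative': P(carrier) = 0.1·0.8438 / (0.1·0.8438 + 0.5·0.1562) ≈ 0.5192
After 'negative': P(carrier) = 0.1·0.5192 / (0.1·0.5192 + 0.5·0.4808) ≈ 0.1776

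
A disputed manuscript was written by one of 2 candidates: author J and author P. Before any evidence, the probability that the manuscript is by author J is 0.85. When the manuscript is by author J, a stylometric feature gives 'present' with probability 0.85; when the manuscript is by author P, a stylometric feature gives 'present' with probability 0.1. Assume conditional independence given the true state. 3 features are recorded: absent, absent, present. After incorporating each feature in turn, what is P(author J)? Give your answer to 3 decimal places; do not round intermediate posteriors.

After 'absent': P(author J) = 0.15·0.8500 / (0.15·0.8500 + 0.9·0.1500) ≈ 0.4857
After 'absent': P(author J) = 0.15·0.4857 / (0.15·0.4857 + 0.9·0.5143) ≈ 0.1360
After 'present': P(author J) = 0.85·0.1360 / (0.85·0.1360 + 0.1·0.8640) ≈ 0.5723

0.572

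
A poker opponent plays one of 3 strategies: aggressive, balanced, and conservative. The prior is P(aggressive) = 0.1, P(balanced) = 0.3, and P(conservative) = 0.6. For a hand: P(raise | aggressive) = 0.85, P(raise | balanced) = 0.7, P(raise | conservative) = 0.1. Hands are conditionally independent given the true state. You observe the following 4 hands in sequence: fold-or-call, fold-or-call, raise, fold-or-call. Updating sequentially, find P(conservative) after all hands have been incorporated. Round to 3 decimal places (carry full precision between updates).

After 'fold-or-call': normaliser = 0.15·0.1000 + 0.3·0.3000 + 0.9·0.6000; P(aggressive) ≈ 0.0233, P(balanced) ≈ 0.1395, P(conservative) ≈ 0.8372
After 'fold-or-call': normaliser = 0.15·0.0233 + 0.3·0.1395 + 0.9·0.8372; P(aggressive) ≈ 0.0044, P(balanced) ≈ 0.0524, P(conservative) ≈ 0.9432
After 'raise': normaliser = 0.85·0.0044 + 0.7·0.0524 + 0.1·0.9432; P(aggressive) ≈ 0.0276, P(balanced) ≈ 0.2723, P(conservative) ≈ 0.7002
After 'fold-or-call': normaliser = 0.15·0.0276 + 0.3·0.2723 + 0.9·0.7002; P(aggressive) ≈ 0.0058, P(balanced) ≈ 0.1141, P(conservative) ≈ 0.8801

0.880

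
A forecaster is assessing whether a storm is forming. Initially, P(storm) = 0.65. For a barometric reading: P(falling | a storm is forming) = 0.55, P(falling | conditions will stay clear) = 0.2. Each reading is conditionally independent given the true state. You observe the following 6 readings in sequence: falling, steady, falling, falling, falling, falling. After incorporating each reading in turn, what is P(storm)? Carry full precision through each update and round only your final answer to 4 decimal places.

0.9940

After 'falling': P(storm) = 0.55·0.6500 / (0.55·0.6500 + 0.2·0.3500) ≈ 0.8363
After 'steady': P(storm) = 0.45·0.8363 / (0.45·0.8363 + 0.8·0.1637) ≈ 0.7418
After 'falling': P(storm) = 0.55·0.7418 / (0.55·0.7418 + 0.2·0.2582) ≈ 0.8876
After 'falling': P(storm) = 0.55·0.8876 / (0.55·0.8876 + 0.2·0.1124) ≈ 0.9560
After 'falling': P(storm) = 0.55·0.9560 / (0.55·0.9560 + 0.2·0.0440) ≈ 0.9835
After 'falling': P(storm) = 0.55·0.9835 / (0.55·0.9835 + 0.2·0.0165) ≈ 0.9940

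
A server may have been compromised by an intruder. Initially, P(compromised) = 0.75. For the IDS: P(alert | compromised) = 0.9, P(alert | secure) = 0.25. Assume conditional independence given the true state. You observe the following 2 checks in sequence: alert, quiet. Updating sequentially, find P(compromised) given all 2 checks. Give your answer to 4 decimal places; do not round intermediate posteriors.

0.5902

Each posterior becomes the prior for the next update.
After 'alert': P(compromised) = 0.9·0.7500 / (0.9·0.7500 + 0.25·0.2500) ≈ 0.9153
After 'quiet': P(compromised) = 0.1·0.9153 / (0.1·0.9153 + 0.75·0.0847) ≈ 0.5902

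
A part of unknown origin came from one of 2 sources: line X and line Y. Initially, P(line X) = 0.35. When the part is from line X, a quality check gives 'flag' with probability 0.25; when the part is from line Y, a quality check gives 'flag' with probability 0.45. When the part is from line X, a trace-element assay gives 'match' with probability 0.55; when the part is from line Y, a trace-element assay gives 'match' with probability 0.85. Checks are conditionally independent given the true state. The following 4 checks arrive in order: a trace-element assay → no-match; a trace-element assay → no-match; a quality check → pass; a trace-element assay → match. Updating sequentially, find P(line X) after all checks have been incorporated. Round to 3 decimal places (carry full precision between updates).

After a trace-element assay='no-match': P(line X) = 0.45·0.3500 / (0.45·0.3500 + 0.15·0.6500) ≈ 0.6176
After a trace-element assay='no-match': P(line X) = 0.45·0.6176 / (0.45·0.6176 + 0.15·0.3824) ≈ 0.8289
After a quality check='pass': P(line X) = 0.75·0.8289 / (0.75·0.8289 + 0.55·0.1711) ≈ 0.8686
After a trace-element assay='match': P(line X) = 0.55·0.8686 / (0.55·0.8686 + 0.85·0.1314) ≈ 0.8105

0.810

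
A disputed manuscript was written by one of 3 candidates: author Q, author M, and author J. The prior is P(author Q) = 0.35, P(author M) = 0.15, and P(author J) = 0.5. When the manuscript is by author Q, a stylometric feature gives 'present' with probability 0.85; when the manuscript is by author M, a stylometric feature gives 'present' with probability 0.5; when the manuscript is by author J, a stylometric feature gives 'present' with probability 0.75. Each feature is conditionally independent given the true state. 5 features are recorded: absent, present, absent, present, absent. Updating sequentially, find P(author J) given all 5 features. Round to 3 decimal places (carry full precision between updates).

0.442

Apply Bayes' rule sequentially, carrying P(author J) forward.
After 'absent': normaliser = 0.15·0.3500 + 0.5·0.1500 + 0.25·0.5000; P(author Q) ≈ 0.2079, P(author M) ≈ 0.2970, P(author J) ≈ 0.4950
After 'present': normaliser = 0.85·0.2079 + 0.5·0.2970 + 0.75·0.4950; P(author Q) ≈ 0.2537, P(author M) ≈ 0.2132, P(author J) ≈ 0.5330
After 'absent': normaliser = 0.15·0.2537 + 0.5·0.2132 + 0.25·0.5330; P(author Q) ≈ 0.1369, P(author M) ≈ 0.3836, P(author J) ≈ 0.4795
After 'present': normaliser = 0.85·0.1369 + 0.5·0.3836 + 0.75·0.4795; P(author Q) ≈ 0.1743, P(author M) ≈ 0.2872, P(author J) ≈ 0.5385
After 'absent': normaliser = 0.15·0.1743 + 0.5·0.2872 + 0.25·0.5385; P(author Q) ≈ 0.0859, P(author M) ≈ 0.4718, P(author J) ≈ 0.4423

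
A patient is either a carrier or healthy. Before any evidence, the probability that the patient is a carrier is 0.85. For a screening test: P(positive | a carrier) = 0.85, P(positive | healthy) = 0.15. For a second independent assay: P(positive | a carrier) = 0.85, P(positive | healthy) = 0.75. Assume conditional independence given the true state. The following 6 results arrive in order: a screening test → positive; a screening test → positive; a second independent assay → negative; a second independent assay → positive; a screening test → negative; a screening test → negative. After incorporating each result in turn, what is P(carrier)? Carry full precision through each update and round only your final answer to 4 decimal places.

0.7940

After a screening test='positive': P(carrier) = 0.85·0.8500 / (0.85·0.8500 + 0.15·0.1500) ≈ 0.9698
After a screening test='positive': P(carrier) = 0.85·0.9698 / (0.85·0.9698 + 0.15·0.0302) ≈ 0.9945
After a second independent assay='negative': P(carrier) = 0.15·0.9945 / (0.15·0.9945 + 0.25·0.0055) ≈ 0.9909
After a second independent assay='positive': P(carrier) = 0.85·0.9909 / (0.85·0.9909 + 0.75·0.0091) ≈ 0.9920
After a screening test='negative': P(carrier) = 0.15·0.9920 / (0.15·0.9920 + 0.85·0.0080) ≈ 0.9562
After a screening test='negative': P(carrier) = 0.15·0.9562 / (0.15·0.9562 + 0.85·0.0438) ≈ 0.7940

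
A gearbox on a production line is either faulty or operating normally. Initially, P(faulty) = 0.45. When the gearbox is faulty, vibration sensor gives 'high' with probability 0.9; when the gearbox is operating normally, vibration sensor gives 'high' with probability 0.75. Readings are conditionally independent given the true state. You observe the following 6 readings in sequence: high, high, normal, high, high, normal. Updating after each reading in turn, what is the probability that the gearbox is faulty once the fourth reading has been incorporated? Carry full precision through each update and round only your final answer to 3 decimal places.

After 'high': P(faulty) = 0.9·0.4500 / (0.9·0.4500 + 0.75·0.5500) ≈ 0.4954
After 'high': P(faulty) = 0.9·0.4954 / (0.9·0.4954 + 0.75·0.5046) ≈ 0.5409
After 'normal': P(faulty) = 0.1·0.5409 / (0.1·0.5409 + 0.25·0.4591) ≈ 0.3203
After 'high': P(faulty) = 0.9·0.3203 / (0.9·0.3203 + 0.75·0.6797) ≈ 0.3612

0.361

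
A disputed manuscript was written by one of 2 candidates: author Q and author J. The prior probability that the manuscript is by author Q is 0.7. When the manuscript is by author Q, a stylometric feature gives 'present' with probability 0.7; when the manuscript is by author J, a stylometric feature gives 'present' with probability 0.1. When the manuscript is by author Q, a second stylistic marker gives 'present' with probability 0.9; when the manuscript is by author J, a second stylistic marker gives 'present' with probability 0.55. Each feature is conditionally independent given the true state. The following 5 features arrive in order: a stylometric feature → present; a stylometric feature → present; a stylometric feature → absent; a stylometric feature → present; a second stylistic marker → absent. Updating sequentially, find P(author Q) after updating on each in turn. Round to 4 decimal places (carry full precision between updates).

0.9834

After a stylometric feature='present': P(author Q) = 0.7·0.7000 / (0.7·0.7000 + 0.1·0.3000) ≈ 0.9423
After a stylometric feature='present': P(author Q) = 0.7·0.9423 / (0.7·0.9423 + 0.1·0.0577) ≈ 0.9913
After a stylometric feature='absent': P(author Q) = 0.3·0.9913 / (0.3·0.9913 + 0.9·0.0087) ≈ 0.9744
After a stylometric feature='present': P(author Q) = 0.7·0.9744 / (0.7·0.9744 + 0.1·0.0256) ≈ 0.9963
After a second stylistic marker='absent': P(author Q) = 0.1·0.9963 / (0.1·0.9963 + 0.45·0.0037) ≈ 0.9834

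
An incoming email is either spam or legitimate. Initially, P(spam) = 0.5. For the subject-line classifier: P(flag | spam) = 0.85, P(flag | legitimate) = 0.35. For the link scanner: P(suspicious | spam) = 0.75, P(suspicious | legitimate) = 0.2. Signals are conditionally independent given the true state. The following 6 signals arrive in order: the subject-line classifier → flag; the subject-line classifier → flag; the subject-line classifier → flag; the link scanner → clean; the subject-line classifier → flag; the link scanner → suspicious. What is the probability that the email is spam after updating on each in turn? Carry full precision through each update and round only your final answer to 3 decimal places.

After the subject-line classifier='flag': P(spam) = 0.85·0.5000 / (0.85·0.5000 + 0.35·0.5000) ≈ 0.7083
After the subject-line classifier='flag': P(spam) = 0.85·0.7083 / (0.85·0.7083 + 0.35·0.2917) ≈ 0.8550
After the subject-line classifier='flag': P(spam) = 0.85·0.8550 / (0.85·0.8550 + 0.35·0.1450) ≈ 0.9347
After the link scanner='clean': P(spam) = 0.25·0.9347 / (0.25·0.9347 + 0.8·0.0653) ≈ 0.8174
After the subject-line classifier='flag': P(spam) = 0.85·0.8174 / (0.85·0.8174 + 0.35·0.1826) ≈ 0.9158
After the link scanner='suspicious': P(spam) = 0.75·0.9158 / (0.75·0.9158 + 0.2·0.0842) ≈ 0.9761

0.976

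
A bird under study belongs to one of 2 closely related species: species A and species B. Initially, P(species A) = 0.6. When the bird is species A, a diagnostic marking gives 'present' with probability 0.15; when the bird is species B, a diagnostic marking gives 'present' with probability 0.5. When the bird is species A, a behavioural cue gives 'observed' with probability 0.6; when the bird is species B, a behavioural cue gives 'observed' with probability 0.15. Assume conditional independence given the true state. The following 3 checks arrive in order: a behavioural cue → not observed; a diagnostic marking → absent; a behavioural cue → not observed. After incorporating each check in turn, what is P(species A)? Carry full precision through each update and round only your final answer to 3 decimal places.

0.361

After a behavioural cue='not observed': P(species A) = 0.4·0.6000 / (0.4·0.6000 + 0.85·0.4000) ≈ 0.4138
After a diagnostic marking='absent': P(species A) = 0.85·0.4138 / (0.85·0.4138 + 0.5·0.5862) ≈ 0.5455
After a behavioural cue='not observed': P(species A) = 0.4·0.5455 / (0.4·0.5455 + 0.85·0.4545) ≈ 0.3609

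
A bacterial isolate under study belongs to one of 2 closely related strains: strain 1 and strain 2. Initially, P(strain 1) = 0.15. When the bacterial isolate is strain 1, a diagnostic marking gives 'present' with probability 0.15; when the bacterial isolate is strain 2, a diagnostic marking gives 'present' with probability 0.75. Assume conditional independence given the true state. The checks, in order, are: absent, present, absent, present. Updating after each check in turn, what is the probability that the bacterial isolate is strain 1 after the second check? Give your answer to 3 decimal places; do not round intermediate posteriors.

0.107

Apply Bayes' rule sequentially, carrying P(strain 1) forward.
After 'absent': P(strain 1) = 0.85·0.1500 / (0.85·0.1500 + 0.25·0.8500) ≈ 0.3750
After 'present': P(strain 1) = 0.15·0.3750 / (0.15·0.3750 + 0.75·0.6250) ≈ 0.1071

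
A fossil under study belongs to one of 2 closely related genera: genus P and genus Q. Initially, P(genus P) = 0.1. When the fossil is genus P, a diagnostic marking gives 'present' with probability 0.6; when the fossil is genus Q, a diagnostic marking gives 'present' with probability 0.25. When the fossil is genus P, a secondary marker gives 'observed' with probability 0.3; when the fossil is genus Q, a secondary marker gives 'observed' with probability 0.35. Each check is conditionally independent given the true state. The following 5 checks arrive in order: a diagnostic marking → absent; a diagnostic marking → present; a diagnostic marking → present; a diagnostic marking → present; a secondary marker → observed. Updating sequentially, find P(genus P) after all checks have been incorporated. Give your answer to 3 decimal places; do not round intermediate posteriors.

Apply Bayes' rule sequentially, carrying P(genus P) forward.
After a diagnostic marking='absent': P(genus P) = 0.4·0.1000 / (0.4·0.1000 + 0.75·0.9000) ≈ 0.0559
After a diagnostic marking='present': P(genus P) = 0.6·0.0559 / (0.6·0.0559 + 0.25·0.9441) ≈ 0.1245
After a diagnostic marking='present': P(genus P) = 0.6·0.1245 / (0.6·0.1245 + 0.25·0.8755) ≈ 0.2545
After a diagnostic marking='present': P(genus P) = 0.6·0.2545 / (0.6·0.2545 + 0.25·0.7455) ≈ 0.4503
After a secondary marker='observed': P(genus P) = 0.3·0.4503 / (0.3·0.4503 + 0.35·0.5497) ≈ 0.4125

0.413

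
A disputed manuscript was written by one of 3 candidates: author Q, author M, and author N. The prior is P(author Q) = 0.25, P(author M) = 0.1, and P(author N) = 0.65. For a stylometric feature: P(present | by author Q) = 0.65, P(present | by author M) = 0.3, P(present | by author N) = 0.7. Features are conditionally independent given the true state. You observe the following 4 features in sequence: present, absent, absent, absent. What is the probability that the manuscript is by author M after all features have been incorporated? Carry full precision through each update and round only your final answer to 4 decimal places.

0.3483

After 'present': normaliser = 0.65·0.2500 + 0.3·0.1000 + 0.7·0.6500; P(author Q) ≈ 0.2510, P(author M) ≈ 0.0463, P(author N) ≈ 0.7027
After 'absent': normaliser = 0.35·0.2510 + 0.7·0.0463 + 0.3·0.7027; P(author Q) ≈ 0.2653, P(author M) ≈ 0.0980, P(author N) ≈ 0.6367
After 'absent': normaliser = 0.35·0.2653 + 0.7·0.0980 + 0.3·0.6367; P(author Q) ≈ 0.2635, P(author M) ≈ 0.1946, P(author N) ≈ 0.5420
After 'absent': normaliser = 0.35·0.2635 + 0.7·0.1946 + 0.3·0.5420; P(author Q) ≈ 0.2358, P(author M) ≈ 0.3483, P(author N) ≈ 0.4158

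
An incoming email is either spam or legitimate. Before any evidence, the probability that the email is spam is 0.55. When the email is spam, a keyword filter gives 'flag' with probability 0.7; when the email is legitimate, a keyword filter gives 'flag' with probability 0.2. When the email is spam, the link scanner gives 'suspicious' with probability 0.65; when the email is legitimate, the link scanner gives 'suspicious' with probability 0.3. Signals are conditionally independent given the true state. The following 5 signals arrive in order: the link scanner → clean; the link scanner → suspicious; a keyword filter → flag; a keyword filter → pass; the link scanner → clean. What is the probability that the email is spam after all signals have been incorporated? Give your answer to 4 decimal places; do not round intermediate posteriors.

After the link scanner='clean': P(spam) = 0.35·0.5500 / (0.35·0.5500 + 0.7·0.4500) ≈ 0.3793
After the link scanner='suspicious': P(spam) = 0.65·0.3793 / (0.65·0.3793 + 0.3·0.6207) ≈ 0.5697
After a keyword filter='flag': P(spam) = 0.7·0.5697 / (0.7·0.5697 + 0.2·0.4303) ≈ 0.8225
After a keyword filter='pass': P(spam) = 0.3·0.8225 / (0.3·0.8225 + 0.8·0.1775) ≈ 0.6347
After the link scanner='clean': P(spam) = 0.35·0.6347 / (0.35·0.6347 + 0.7·0.3653) ≈ 0.4649

0.4649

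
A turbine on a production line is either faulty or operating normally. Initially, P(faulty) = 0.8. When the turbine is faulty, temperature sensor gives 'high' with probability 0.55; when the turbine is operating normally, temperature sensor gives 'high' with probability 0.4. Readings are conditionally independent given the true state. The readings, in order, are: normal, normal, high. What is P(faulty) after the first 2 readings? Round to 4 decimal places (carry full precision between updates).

After 'normal': P(faulty) = 0.45·0.8000 / (0.45·0.8000 + 0.6·0.2000) ≈ 0.7500
After 'normal': P(faulty) = 0.45·0.7500 / (0.45·0.7500 + 0.6·0.2500) ≈ 0.6923

0.6923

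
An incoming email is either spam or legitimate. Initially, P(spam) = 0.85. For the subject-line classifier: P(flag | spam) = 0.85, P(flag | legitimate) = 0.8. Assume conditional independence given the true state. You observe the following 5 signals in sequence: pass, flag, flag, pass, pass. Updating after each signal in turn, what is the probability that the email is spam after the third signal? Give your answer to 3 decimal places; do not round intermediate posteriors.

Apply Bayes' rule sequentially, carrying P(spam) forward.
After 'pass': P(spam) = 0.15·0.8500 / (0.15·0.8500 + 0.2·0.1500) ≈ 0.8095
After 'flag': P(spam) = 0.85·0.8095 / (0.85·0.8095 + 0.8·0.1905) ≈ 0.8187
After 'flag': P(spam) = 0.85·0.8187 / (0.85·0.8187 + 0.8·0.1813) ≈ 0.8275

0.828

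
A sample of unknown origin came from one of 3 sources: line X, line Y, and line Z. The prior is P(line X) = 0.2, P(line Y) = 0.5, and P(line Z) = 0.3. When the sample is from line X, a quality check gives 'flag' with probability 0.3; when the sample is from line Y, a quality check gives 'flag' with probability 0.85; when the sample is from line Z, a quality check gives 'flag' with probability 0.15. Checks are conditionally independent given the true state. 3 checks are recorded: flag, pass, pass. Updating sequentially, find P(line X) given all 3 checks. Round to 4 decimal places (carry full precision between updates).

After 'flag': normaliser = 0.3·0.2000 + 0.85·0.5000 + 0.15·0.3000; P(line X) ≈ 0.1132, P(line Y) ≈ 0.8019, P(line Z) ≈ 0.0849
After 'pass': normaliser = 0.7·0.1132 + 0.15·0.8019 + 0.85·0.0849; P(line X) ≈ 0.2917, P(line Y) ≈ 0.4427, P(line Z) ≈ 0.2656
After 'pass': normaliser = 0.7·0.2917 + 0.15·0.4427 + 0.85·0.2656; P(line X) ≈ 0.4113, P(line Y) ≈ 0.1338, P(line Z) ≈ 0.4549

0.4113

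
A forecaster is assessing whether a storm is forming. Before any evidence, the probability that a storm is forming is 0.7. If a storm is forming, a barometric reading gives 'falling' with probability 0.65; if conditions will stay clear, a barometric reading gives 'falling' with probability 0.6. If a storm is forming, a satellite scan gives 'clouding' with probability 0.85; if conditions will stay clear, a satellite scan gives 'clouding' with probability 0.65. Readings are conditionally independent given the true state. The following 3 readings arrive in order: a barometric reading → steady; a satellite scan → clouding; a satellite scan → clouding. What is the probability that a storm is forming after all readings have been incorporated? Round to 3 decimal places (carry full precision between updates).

After a barometric reading='steady': P(storm) = 0.35·0.7000 / (0.35·0.7000 + 0.4·0.3000) ≈ 0.6712
After a satellite scan='clouding': P(storm) = 0.85·0.6712 / (0.85·0.6712 + 0.65·0.3288) ≈ 0.7275
After a satellite scan='clouding': P(storm) = 0.85·0.7275 / (0.85·0.7275 + 0.65·0.2725) ≈ 0.7774

0.777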